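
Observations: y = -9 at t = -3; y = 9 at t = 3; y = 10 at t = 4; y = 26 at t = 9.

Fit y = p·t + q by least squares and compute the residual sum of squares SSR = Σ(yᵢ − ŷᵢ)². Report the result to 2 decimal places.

XᵀX·[p, q]ᵀ = Xᵀy reads: 115·p + 13·q = 328;  13·p + 4·q = 36.
Eliminating q: 4·(row 1) − 13·(row 2) gives 291·p = 4·328 − 13·36 = 844, so p = 844/291.
Then q = (36 − 13·(844/291))/4 = -124/291.
Residuals: 37/291, 211/291, -114/97, 94/291; SSR = 590/291.

SSR = 2.03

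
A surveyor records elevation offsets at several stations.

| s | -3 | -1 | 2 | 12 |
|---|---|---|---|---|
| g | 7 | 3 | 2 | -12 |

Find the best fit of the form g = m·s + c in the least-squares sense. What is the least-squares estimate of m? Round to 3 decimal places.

m = -1.233

Sums needed: Σs·s = 158, Σs = 10, Σ1 = 4.
For Xᵀg: Σs·g = -164, Σg = 0.
det = 158·4 − 10² = 532.
m = ((-164)·4 − 10·0)/532 = -164/133; c = (158·0 − 10·(-164))/532 = 410/133.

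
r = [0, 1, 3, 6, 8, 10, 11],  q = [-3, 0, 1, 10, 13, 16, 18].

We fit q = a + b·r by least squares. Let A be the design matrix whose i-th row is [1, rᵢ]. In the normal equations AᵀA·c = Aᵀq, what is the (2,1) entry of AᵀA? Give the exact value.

39

Row 2 ↔ basis r, column 1 ↔ basis 1, so (AᵀA)_{2,1} = Σᵢ r = (0)·(1) + (1)·(1) + (3)·(1) + (6)·(1) + (8)·(1) + (10)·(1) + (11)·(1) = 39.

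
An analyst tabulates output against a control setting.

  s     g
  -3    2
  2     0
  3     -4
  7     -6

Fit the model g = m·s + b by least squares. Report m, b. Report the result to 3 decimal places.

m = -0.828, b = -0.138

The normal system XᵀX·[m, b]ᵀ = Xᵀg is [[71, 9]; [9, 4]]·[m, b]ᵀ = [-60, -8]ᵀ.
Determinant 71·4 − 9² = 203.
m = ((-60)·4 − 9·(-8))/203 = -24/29; b = (71·(-8) − 9·(-60))/203 = -4/29.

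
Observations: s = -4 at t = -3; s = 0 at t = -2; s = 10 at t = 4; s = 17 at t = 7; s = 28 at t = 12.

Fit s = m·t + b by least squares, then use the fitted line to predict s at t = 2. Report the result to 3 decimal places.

Setting ∂/∂m … = 0 gives: 222·m + 18·b = 507;  18·m + 5·b = 51.
(Σt·t = 222, Σt = 18, Σ1 = 5, Σt·s = 507, Σs = 51.)
det = 222·5 − 18² = 786.
m = (507·5 − 18·51)/786 = 539/262; b = (222·51 − 18·507)/786 = 366/131.
At t = 2: ŝ = (539/262)·(2) + (366/131)·(1) = 905/131.

ŝ = 6.908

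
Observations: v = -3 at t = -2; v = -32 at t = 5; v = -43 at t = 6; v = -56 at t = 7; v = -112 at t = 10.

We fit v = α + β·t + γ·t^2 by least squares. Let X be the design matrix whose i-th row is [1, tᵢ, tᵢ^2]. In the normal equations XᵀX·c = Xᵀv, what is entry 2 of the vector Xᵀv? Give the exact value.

-1924

Entry 2 ↔ basis t, so (Xᵀv)_{2} = Σᵢ (t)·vᵢ = (-2)·(-3) + (5)·(-32) + (6)·(-43) + (7)·(-56) + (10)·(-112) = -1924.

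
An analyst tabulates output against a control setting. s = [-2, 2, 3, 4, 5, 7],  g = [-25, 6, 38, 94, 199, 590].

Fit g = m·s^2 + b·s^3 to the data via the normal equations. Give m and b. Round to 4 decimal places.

From the data, Σs^2·s^2 = 3395, Σs^2·s^3 = 21199, Σs^3·s^3 = 138227.
For Xᵀg: Σs^2·g = 35655, Σs^3·g = 234535.
Determinant 3395·138227 − 21199² = 19883064.
m = (35655·138227 − 21199·234535)/19883064 = -638585/292398; b = (3395·234535 − 21199·35655)/19883064 = 10098995/4970766.

m = -2.1840, b = 2.0317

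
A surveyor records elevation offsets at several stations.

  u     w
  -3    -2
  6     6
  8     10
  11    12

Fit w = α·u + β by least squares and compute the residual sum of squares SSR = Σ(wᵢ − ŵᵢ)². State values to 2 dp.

SSR = 1.96

Normal-equation sums: Σu·u = 230, Σu = 22, Σ1 = 4.
For Mᵀw: Σu·w = 254, Σw = 26.
Determinant 230·4 − 22² = 436.
α = (254·4 − 22·26)/436 = 111/109; β = (230·26 − 22·254)/436 = 98/109.
Residuals: 17/109, -110/109, 104/109, -11/109; SSR = 214/109.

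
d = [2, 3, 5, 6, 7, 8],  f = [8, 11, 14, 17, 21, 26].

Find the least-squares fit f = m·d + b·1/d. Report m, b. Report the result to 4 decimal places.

m = 2.9543, b = 3.9232

Normal-equation sums: Σd·d = 187, Σd·1/d = 6, Σ1/d·1/d = 328049/705600.
Moment sums: Σd·f = 576, Σ1/d·f = 391/20.
AᵀA·[m, b]ᵀ = Aᵀf becomes [[187, 6]; [6, 328049/705600]]·[m, b]ᵀ = [576, 391/20]ᵀ.
det = 187·(328049/705600) − 6² = 35943563/705600.
m = (576·(328049/705600) − 6·(391/20))/(35943563/705600) = 106189344/35943563; b = (187·(391/20) − 6·576)/(35943563/705600) = 141014160/35943563.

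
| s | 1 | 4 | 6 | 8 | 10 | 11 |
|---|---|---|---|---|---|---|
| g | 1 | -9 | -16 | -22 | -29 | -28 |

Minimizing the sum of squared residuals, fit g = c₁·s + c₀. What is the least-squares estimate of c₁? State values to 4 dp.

c₁ = -3.0607

Forming XᵀX = [[338, 40]; [40, 6]] and Xᵀg = [-905, -103]ᵀ gives XᵀX·[c₁, c₀]ᵀ = Xᵀg.
Δ = 338·6 − 40² = 428.
c₁ = ((-905)·6 − 40·(-103))/428 = -655/214; c₀ = (338·(-103) − 40·(-905))/428 = 693/214.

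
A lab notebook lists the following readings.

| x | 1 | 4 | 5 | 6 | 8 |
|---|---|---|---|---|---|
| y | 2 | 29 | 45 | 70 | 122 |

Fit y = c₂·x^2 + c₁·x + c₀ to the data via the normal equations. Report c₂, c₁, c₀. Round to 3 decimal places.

The normal equations are: 6274·c₂ + 918·c₁ + 142·c₀ = 11919;  918·c₂ + 142·c₁ + 24·c₀ = 1739;  142·c₂ + 24·c₁ + 5·c₀ = 268.
(Σx^2·x^2 = 6274, Σx^2·x = 918, Σx^2 = 142, Σx·x = 142, Σx = 24, Σ1 = 5, Σx^2·y = 11919, Σx·y = 1739, Σy = 268.)
Row-reducing yields c₂ = 1321/653, c₁ = -1249/1306, c₀ = 482/653.

c₂ = 2.023, c₁ = -0.956, c₀ = 0.738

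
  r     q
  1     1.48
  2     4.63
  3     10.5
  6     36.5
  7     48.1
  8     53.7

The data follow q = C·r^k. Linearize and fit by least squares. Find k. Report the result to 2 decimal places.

Linearized form: ln q = k·ln r + ln C. From the 6 transformed points,
Σln r = 7.6089, Σ(ln r)² = 13.0084, Σln q = 15.7300, Σln r·ln q = 25.9114.
Equations: 13.0084·k + 7.6089·ln C = 25.9114;  7.6089·k + 6·ln C = 15.7300.
Solving (det = 20.1558): k = 1.77522, ln C = 0.37043.

k = 1.78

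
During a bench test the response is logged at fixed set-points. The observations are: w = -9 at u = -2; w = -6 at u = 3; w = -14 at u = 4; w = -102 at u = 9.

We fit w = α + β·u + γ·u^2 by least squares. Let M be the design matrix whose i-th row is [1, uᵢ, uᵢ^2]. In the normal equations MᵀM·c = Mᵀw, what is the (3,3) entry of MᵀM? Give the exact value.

6914

Row 3 ↔ basis u^2, column 3 ↔ basis u^2, so (MᵀM)_{3,3} = Σᵢ (u^2)·(u^2) = (4)·(4) + (9)·(9) + (16)·(16) + (81)·(81) = 6914.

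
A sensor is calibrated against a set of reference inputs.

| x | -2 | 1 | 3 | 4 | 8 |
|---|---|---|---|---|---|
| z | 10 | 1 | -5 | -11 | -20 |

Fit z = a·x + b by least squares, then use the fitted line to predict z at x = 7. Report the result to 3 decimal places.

ẑ = -17.876

Normal-equation sums: Σx·x = 94, Σx = 14, Σ1 = 5.
And Σx·z = -238, Σz = -25.
Normal equations: [[94, 14]; [14, 5]]·[a, b]ᵀ = [-238, -25]ᵀ.
Δ = 94·5 − 14² = 274.
a = ((-238)·5 − 14·(-25))/274 = -420/137; b = (94·(-25) − 14·(-238))/274 = 491/137.
At x = 7: ẑ = (-420/137)·(7) + (491/137)·(1) = -2449/137.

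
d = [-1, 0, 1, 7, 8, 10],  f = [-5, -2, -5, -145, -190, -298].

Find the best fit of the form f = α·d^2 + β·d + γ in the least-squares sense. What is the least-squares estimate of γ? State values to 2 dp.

γ = -1.88

From the data, Σd^2·d^2 = 16499, Σd^2·d = 1855, Σd^2 = 215, Σd·d = 215, Σd = 25, Σ1 = 6.
Moment sums: Σd^2·f = -49075, Σd·f = -5515, Σf = -645.
Solving the 3×3 system (Gaussian elimination) gives α = -12410/4107, β = 2623/4107, γ = -2580/1369.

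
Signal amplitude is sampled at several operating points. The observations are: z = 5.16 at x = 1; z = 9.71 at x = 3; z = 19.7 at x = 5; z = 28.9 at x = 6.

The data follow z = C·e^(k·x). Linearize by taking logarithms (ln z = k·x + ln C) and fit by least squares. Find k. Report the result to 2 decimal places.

k = 0.34

With ln zᵢ as the transformed response and xᵢ as the regressor:
Σx = 15.0000, Σ(x)² = 71.0000, Σln z = 10.2586, Σx·ln z = 43.5465.
Normal system: [[71.0000, 15.0000]; [15.0000, 4]]·[k, ln C]ᵀ = [43.5465, 10.2586]ᵀ.
Solving (det = 59.0000): k = 0.34420, ln C = 1.27388.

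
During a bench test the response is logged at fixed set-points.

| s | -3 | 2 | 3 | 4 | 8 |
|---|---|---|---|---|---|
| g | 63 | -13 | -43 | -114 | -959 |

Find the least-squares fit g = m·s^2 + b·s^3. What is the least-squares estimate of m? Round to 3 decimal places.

m = 0.968

With design matrix X, XᵀX = [[4530, 33824]; [33824, 267762]] and Xᵀg = [-63072, -501270]ᵀ.
Eliminating b: 267762·(row 1) − 33824·(row 2) gives 68898884·m = 267762·(-63072) − 33824·(-501270) = 66671616, so m = 16667904/17224721.
Then b = ((-501270) − 33824·(16667904/17224721))/267762 = -227493/114071.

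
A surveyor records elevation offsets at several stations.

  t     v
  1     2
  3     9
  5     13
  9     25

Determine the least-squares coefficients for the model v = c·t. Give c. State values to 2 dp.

With design matrix A, AᵀA = [[116]] and Aᵀv = [319]ᵀ.
Hence c = 319 / 116 ≈ 2.75.

c = 2.75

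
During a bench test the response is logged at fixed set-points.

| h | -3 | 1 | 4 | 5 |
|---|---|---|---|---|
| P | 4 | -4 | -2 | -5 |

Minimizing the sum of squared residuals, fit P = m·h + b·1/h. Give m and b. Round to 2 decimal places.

Setting ∂/∂m … = 0 gives: 51·m + 4·b = -49;  4·m + (4369/3600)·b = -41/6.
det = 51·(4369/3600) − 4² = 55073/1200.
m = ((-49)·(4369/3600) − 4·(-41/6))/(55073/1200) = -115681/165219; b = (51·(-41/6) − 4·(-49))/(55073/1200) = -183000/55073.

m = -0.70, b = -3.32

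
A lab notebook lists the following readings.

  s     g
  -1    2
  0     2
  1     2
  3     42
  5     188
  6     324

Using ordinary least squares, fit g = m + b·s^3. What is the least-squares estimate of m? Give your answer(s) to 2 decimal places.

m = 1.93

From the data, Σ1 = 6, Σs^3 = 368, Σs^3·s^3 = 63012.
For Mᵀg: Σg = 560, Σs^3·g = 94618.
Normal equations: [[6, 368]; [368, 63012]]·[m, b]ᵀ = [560, 94618]ᵀ.
det = 6·63012 − 368² = 242648.
m = (560·63012 − 368·94618)/242648 = 58412/30331; b = (6·94618 − 368·560)/242648 = 90407/60662.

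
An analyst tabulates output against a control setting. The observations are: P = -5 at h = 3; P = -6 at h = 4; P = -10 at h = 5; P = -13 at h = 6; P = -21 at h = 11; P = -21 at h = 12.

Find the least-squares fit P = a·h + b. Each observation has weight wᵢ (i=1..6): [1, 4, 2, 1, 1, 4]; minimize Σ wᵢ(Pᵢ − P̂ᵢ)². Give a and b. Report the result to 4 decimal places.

a = -1.8176, b = 0.2967

Entries of XᵀWX: Σwᵢ·h·h = 856, Σwᵢ·h = 94, Σwᵢ·1 = 13.
Moment sums: Σwᵢ·h·P = -1528, Σwᵢ·P = -167.
Eliminating b: 13·(row 1) − 94·(row 2) gives 2292·a = 13·(-1528) − 94·(-167) = -4166, so a = -2083/1146.
Then b = ((-167) − 94·(-2083/1146))/13 = 170/573.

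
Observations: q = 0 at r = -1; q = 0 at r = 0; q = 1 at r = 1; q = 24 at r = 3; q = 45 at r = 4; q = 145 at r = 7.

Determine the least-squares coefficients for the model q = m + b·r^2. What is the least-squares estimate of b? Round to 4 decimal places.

b = 2.9925

Forming XᵀX = [[6, 76]; [76, 2740]] and Xᵀq = [215, 8042]ᵀ gives XᵀX·[m, b]ᵀ = Xᵀq.
Δ = 6·2740 − 76² = 10664.
m = (215·2740 − 76·8042)/10664 = -5523/2666; b = (6·8042 − 76·215)/10664 = 3989/1333.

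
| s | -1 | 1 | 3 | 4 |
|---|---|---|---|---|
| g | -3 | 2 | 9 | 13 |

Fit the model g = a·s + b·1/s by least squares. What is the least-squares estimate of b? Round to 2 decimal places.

Forming AᵀA = [[27, 4]; [4, 313/144]] and Aᵀg = [84, 45/4]ᵀ gives AᵀA·[a, b]ᵀ = Aᵀg.
Determinant 27·(313/144) − 4² = 683/16.
a = (84·(313/144) − 4·(45/4))/(683/16) = 6604/2049; b = (27·(45/4) − 4·84)/(683/16) = -516/683.

b = -0.76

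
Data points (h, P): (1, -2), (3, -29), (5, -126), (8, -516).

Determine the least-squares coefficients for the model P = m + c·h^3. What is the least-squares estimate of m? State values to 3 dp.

m = -1.111

Setting ∂/∂m … = 0 gives: 4·m + 665·c = -673;  665·m + 278499·c = -280727.
(Σ1 = 4, Σh^3 = 665, Σh^3·h^3 = 278499, ΣP = -673, Σh^3·P = -280727.)
det = 4·278499 − 665² = 671771.
m = ((-673)·278499 − 665·(-280727))/671771 = -746372/671771; c = (4·(-280727) − 665·(-673))/671771 = -675363/671771.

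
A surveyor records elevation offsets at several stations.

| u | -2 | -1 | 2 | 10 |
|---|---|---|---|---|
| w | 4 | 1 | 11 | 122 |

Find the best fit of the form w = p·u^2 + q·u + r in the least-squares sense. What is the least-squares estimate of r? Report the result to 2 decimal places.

Forming XᵀX = [[10033, 999, 109]; [999, 109, 9]; [109, 9, 4]] and Xᵀw = [12261, 1233, 138]ᵀ gives XᵀX·[p, q, r]ᵀ = Xᵀw.
Inverting the 3×3 Gram matrix, [p, q, r]ᵀ = [1313/1304, 2403/1304, 1901/652]ᵀ.

r = 2.92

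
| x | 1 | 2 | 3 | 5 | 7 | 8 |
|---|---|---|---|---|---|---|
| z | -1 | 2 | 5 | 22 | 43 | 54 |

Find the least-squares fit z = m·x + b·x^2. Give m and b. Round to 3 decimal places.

With design matrix M, MᵀM = [[152, 1016]; [1016, 7220]] and Mᵀz = [861, 6165]ᵀ.
Determinant 152·7220 − 1016² = 65184.
m = (861·7220 − 1016·6165)/65184 = -3935/5432; b = (152·6165 − 1016·861)/65184 = 649/679.

m = -0.724, b = 0.956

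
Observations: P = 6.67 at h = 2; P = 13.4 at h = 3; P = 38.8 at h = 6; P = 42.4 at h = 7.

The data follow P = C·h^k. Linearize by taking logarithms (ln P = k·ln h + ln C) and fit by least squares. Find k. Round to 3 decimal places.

Taking logs, ln P = k·ln h + ln C, so regress ln P on ln h.
Σln h = 5.5294, Σ(ln h)² = 8.6844, Σln P = 11.8984, Σln h·ln P = 18.0131.
Equations: 8.6844·k + 5.5294·ln C = 18.0131;  5.5294·k + 4·ln C = 11.8984.
Solving (det = 4.1629): k = 1.50398, ln C = 0.89557.

k = 1.504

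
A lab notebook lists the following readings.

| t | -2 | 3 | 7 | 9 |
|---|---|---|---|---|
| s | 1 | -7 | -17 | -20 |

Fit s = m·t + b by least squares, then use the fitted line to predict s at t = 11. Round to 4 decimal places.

From the data, Σt·t = 143, Σt = 17, Σ1 = 4.
For Mᵀs: Σt·s = -322, Σs = -43.
Normal equations: [[143, 17]; [17, 4]]·[m, b]ᵀ = [-322, -43]ᵀ.
det = 143·4 − 17² = 283.
m = ((-322)·4 − 17·(-43))/283 = -557/283; b = (143·(-43) − 17·(-322))/283 = -675/283.
At t = 11: ŝ = (-557/283)·(11) + (-675/283)·(1) = -6802/283.

ŝ = -24.0353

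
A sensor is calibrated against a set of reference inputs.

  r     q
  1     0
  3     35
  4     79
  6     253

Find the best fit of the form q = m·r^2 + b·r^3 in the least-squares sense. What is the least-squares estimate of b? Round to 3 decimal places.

The normal equations are: 1634·m + 9044·b = 10687;  9044·m + 51482·b = 60649.
det = 1634·51482 − 9044² = 2327652.
m = (10687·51482 − 9044·60649)/2327652 = 279763/387942; b = (1634·60649 − 9044·10687)/2327652 = 21467/20418.

b = 1.051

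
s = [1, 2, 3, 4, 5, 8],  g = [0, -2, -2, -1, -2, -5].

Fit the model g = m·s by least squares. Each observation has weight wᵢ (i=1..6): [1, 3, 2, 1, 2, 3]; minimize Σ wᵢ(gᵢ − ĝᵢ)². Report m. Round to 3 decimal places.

m = -0.581

Setting ∂/∂m … = 0 gives: 289·m = -168.
(Σwᵢ·s·s = 289, Σwᵢ·s·g = -168.)
Hence m = -168 / 289 ≈ -0.581315.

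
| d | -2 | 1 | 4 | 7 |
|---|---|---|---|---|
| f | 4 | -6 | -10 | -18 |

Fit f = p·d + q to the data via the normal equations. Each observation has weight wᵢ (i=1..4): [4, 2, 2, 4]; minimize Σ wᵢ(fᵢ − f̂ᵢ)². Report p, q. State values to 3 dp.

p = -2.386, q = -1.368

Forming XᵀWX = [[246, 30]; [30, 12]] and XᵀWf = [-628, -88]ᵀ gives XᵀWX·[p, q]ᵀ = XᵀWf.
Δ = 246·12 − 30² = 2052.
p = ((-628)·12 − 30·(-88))/2052 = -136/57; q = (246·(-88) − 30·(-628))/2052 = -26/19.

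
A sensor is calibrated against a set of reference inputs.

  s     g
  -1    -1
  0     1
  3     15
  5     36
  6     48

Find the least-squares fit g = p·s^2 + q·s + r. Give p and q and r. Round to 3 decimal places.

From the data, Σs^2·s^2 = 2003, Σs^2·s = 367, Σs^2 = 71, Σs·s = 71, Σs = 13, Σ1 = 5.
Moment sums: Σs^2·g = 2762, Σs·g = 514, Σg = 99.
Normal equations: [[2003, 367, 71]; [367, 71, 13]; [71, 13, 5]]·[p, q, r]ᵀ = [2762, 514, 99]ᵀ.
Inverting the 3×3 Gram matrix, [p, q, r]ᵀ = [1013/1038, 731/346, 233/519]ᵀ.

p = 0.976, q = 2.113, r = 0.449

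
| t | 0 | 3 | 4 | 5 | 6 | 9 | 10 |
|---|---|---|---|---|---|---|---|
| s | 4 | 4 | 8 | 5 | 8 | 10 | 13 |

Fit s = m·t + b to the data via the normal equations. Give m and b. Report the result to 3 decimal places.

Sums needed: Σt·t = 267, Σt = 37, Σ1 = 7.
And Σt·s = 337, Σs = 52.
Δ = 267·7 − 37² = 500.
m = (337·7 − 37·52)/500 = 87/100; b = (267·52 − 37·337)/500 = 283/100.

m = 0.870, b = 2.830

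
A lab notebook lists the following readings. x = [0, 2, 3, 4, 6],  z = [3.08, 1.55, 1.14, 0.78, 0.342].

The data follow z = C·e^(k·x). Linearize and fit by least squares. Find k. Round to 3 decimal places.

Linearized form: ln z = k·x + ln C. From the 5 transformed points,
Over the data: Σx = 15.0000, Σ(x)² = 65.0000, Σln z = 0.3728, Σx·ln z = -6.1619.
Normal system: [[65.0000, 15.0000]; [15.0000, 5]]·[k, ln C]ᵀ = [-6.1619, 0.3728]ᵀ.
Slope k = (n·Σx·ln z − Σx·Σln z)/(n·Σ(x)² − (Σx)²) = (5·-6.1619 − 15.0000·0.3728)/100.0000 = -0.36402; ln C = (Σln z − k·Σx)/n = 1.16661.

k = -0.364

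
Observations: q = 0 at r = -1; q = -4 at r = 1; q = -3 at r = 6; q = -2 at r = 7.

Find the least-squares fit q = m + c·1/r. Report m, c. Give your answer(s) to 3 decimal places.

The normal equations are: 4·m + (13/42)·c = -9;  (13/42)·m + (3613/1764)·c = -67/14.
(Σ1 = 4, Σ1/r = 13/42, Σ1/r·1/r = 3613/1764, Σq = -9, Σ1/r·q = -67/14.)
Determinant 4·(3613/1764) − (13/42)² = 1587/196.
m = ((-9)·(3613/1764) − (13/42)·(-67/14))/(1587/196) = -9968/4761; c = (4·(-67/14) − (13/42)·(-9))/(1587/196) = -3206/1587.

m = -2.094, c = -2.020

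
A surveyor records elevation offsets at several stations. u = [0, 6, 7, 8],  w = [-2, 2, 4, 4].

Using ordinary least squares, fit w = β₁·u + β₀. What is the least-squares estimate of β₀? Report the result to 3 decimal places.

β₀ = -2.065

MᵀM·[β₁, β₀]ᵀ = Mᵀw reads: 149·β₁ + 21·β₀ = 72;  21·β₁ + 4·β₀ = 8.
Eliminating β₀: 4·(row 1) − 21·(row 2) gives 155·β₁ = 4·72 − 21·8 = 120, so β₁ = 24/31.
Then β₀ = (8 − 21·(24/31))/4 = -64/31.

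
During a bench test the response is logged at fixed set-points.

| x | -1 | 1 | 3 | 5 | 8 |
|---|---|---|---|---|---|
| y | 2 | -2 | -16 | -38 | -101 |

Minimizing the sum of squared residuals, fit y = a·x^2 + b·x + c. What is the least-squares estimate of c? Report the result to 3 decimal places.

c = 1.599

Normal-equation sums: Σx^2·x^2 = 4804, Σx^2·x = 664, Σx^2 = 100, Σx·x = 100, Σx = 16, Σ1 = 5.
For Aᵀy: Σx^2·y = -7558, Σx·y = -1050, Σy = -155.
So AᵀA·[a, b, c]ᵀ = Aᵀy: [[4804, 664, 100]; [664, 100, 16]; [100, 16, 5]]·[a, b, c]ᵀ = [-7558, -1050, -155]ᵀ.
Row-reducing yields a = -16859/11562, b = -12415/11562, c = 3081/1927.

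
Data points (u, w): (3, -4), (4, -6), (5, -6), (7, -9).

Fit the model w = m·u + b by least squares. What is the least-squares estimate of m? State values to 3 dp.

m = -1.171

From the data, Σu·u = 99, Σu = 19, Σ1 = 4.
For Aᵀw: Σu·w = -129, Σw = -25.
So AᵀA·[m, b]ᵀ = Aᵀw: [[99, 19]; [19, 4]]·[m, b]ᵀ = [-129, -25]ᵀ.
Eliminating b: 4·(row 1) − 19·(row 2) gives 35·m = 4·(-129) − 19·(-25) = -41, so m = -41/35.
Then b = ((-25) − 19·(-41/35))/4 = -24/35.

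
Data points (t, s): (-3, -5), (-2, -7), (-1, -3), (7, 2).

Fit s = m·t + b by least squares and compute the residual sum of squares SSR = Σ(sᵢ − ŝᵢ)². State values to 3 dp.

The normal equations are: 63·m + 1·b = 46;  1·m + 4·b = -13.
Eliminating b: 4·(row 1) − 1·(row 2) gives 251·m = 4·46 − 1·(-13) = 197, so m = 197/251.
Then b = ((-13) − 1·(197/251))/4 = -865/251.
Residuals: 201/251, -498/251, 309/251, -12/251; SSR = 1530/251.

SSR = 6.096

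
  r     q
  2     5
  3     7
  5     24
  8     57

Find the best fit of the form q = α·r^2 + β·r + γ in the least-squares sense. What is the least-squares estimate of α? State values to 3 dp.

From the data, Σr^2·r^2 = 4818, Σr^2·r = 672, Σr^2 = 102, Σr·r = 102, Σr = 18, Σ1 = 4.
Moment sums: Σr^2·q = 4331, Σr·q = 607, Σq = 93.
Normal equations: [[4818, 672, 102]; [672, 102, 18]; [102, 18, 4]]·[α, β, γ]ᵀ = [4331, 607, 93]ᵀ.
Solving the 3×3 system (Gaussian elimination) gives α = 37/44, β = 59/132, γ = -9/44.

α = 0.841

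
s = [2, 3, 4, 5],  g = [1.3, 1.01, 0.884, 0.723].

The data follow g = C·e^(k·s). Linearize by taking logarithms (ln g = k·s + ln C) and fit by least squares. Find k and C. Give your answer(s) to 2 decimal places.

k = -0.19, C = 1.86

Let Y = ln g. Fitting Y = k·s + ln C by least squares:
Sums: Σs = 14.0000, Σ(s)² = 54.0000, Σln g = -0.1753, Σs·ln g = -1.5603.
Normal system: [[54.0000, 14.0000]; [14.0000, 4]]·[k, ln C]ᵀ = [-1.5603, -0.1753]ᵀ.
Slope k = (n·Σs·ln g − Σs·Σln g)/(n·Σ(s)² − (Σs)²) = (4·-1.5603 − 14.0000·-0.1753)/20.0000 = -0.18934; ln C = (Σln g − k·Σs)/n = 0.61885, so C = exp(0.61885) = 1.85679.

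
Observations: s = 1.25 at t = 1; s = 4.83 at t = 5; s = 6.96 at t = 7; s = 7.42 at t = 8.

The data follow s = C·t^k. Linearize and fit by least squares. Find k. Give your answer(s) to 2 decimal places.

k = 0.86

Linearized form: ln s = k·ln t + ln C. From the 4 transformed points,
Σln t = 5.6348, Σ(ln t)² = 10.7009, Σln s = 5.7423, Σln t·ln s = 10.4776.
Equations: 10.7009·k + 5.6348·ln C = 10.4776;  5.6348·k + 4·ln C = 5.7423.
Slope k = (n·Σln t·ln s − Σln t·Σln s)/(n·Σ(ln t)² − (Σln t)²) = (4·10.4776 − 5.6348·5.7423)/11.0529 = 0.86434; ln C = (Σln s − k·Σln t)/n = 0.21799.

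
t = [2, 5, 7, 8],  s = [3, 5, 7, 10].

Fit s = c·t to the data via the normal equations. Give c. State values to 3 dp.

Setting ∂/∂c … = 0 gives: 142·c = 160.
(Σt·t = 142, Σt·s = 160.)
c = 160/142 = 1.12676.

c = 1.127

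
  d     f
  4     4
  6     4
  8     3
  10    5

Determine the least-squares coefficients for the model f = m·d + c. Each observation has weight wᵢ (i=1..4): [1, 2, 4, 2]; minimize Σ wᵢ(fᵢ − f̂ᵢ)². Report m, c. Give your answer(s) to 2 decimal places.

AᵀWA·[m, c]ᵀ = AᵀWf reads: 544·m + 68·c = 260;  68·m + 9·c = 34.
(Σwᵢ·d·d = 544, Σwᵢ·d = 68, Σwᵢ·1 = 9, Σwᵢ·d·f = 260, Σwᵢ·f = 34.)
Eliminating c: 9·(row 1) − 68·(row 2) gives 272·m = 9·260 − 68·34 = 28, so m = 7/68.
Then c = (34 − 68·(7/68))/9 = 3.

m = 0.10, c = 3.00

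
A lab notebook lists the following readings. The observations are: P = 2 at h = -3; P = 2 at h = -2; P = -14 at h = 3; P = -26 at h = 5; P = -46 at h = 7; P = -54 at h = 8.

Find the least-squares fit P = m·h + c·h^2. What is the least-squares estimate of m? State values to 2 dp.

m = -2.48

Setting ∂/∂m … = 0 gives: 160·m + 972·c = -936;  972·m + 7300·c = -6460.
(Σh·h = 160, Σh·h^2 = 972, Σh^2·h^2 = 7300, Σh·P = -936, Σh^2·P = -6460.)
Δ = 160·7300 − 972² = 223216.
m = ((-936)·7300 − 972·(-6460))/223216 = -34605/13951; c = (160·(-6460) − 972·(-936))/223216 = -7738/13951.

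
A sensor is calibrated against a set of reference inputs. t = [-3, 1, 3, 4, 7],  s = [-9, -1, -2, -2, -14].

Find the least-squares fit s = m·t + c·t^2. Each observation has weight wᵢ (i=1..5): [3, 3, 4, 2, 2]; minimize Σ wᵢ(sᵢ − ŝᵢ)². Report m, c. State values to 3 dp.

m = 1.249, c = -0.477

AᵀWA·[m, c]ᵀ = AᵀWs reads: 196·m + 844·c = -158;  844·m + 5884·c = -1754.
Determinant 196·5884 − 844² = 440928.
m = ((-158)·5884 − 844·(-1754))/440928 = 11473/9186; c = (196·(-1754) − 844·(-158))/440928 = -2192/4593.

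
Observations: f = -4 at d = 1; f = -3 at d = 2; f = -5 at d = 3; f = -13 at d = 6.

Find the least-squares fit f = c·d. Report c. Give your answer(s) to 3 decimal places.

c = -2.060

Setting ∂/∂c … = 0 gives: 50·c = -103.
c = (-103)/50 = -2.06.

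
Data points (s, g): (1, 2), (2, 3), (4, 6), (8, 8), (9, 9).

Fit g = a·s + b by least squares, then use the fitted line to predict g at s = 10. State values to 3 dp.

ĝ = 9.961

With design matrix A, AᵀA = [[166, 24]; [24, 5]] and Aᵀg = [177, 28]ᵀ.
Eliminating b: 5·(row 1) − 24·(row 2) gives 254·a = 5·177 − 24·28 = 213, so a = 213/254.
Then b = (28 − 24·(213/254))/5 = 200/127.
At s = 10: ĝ = (213/254)·(10) + (200/127)·(1) = 1265/127.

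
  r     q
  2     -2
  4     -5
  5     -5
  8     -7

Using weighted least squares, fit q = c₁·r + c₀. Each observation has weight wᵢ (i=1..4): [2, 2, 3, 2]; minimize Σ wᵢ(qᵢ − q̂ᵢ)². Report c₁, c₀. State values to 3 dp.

c₁ = -0.787, c₀ = -1.018

Entries of MᵀWM: Σwᵢ·r·r = 243, Σwᵢ·r = 43, Σwᵢ·1 = 9.
And Σwᵢ·r·q = -235, Σwᵢ·q = -43.
So MᵀWM·[c₁, c₀]ᵀ = MᵀWq: [[243, 43]; [43, 9]]·[c₁, c₀]ᵀ = [-235, -43]ᵀ.
Δ = 243·9 − 43² = 338.
c₁ = ((-235)·9 − 43·(-43))/338 = -133/169; c₀ = (243·(-43) − 43·(-235))/338 = -172/169.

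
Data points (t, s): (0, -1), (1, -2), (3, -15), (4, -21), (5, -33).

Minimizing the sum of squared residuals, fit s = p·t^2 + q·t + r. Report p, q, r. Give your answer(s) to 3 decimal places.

p = -1.037, q = -1.235, r = -0.607

Normal-equation sums: Σt^2·t^2 = 963, Σt^2·t = 217, Σt^2 = 51, Σt·t = 51, Σt = 13, Σ1 = 5.
Right-hand side: Σt^2·s = -1298, Σt·s = -296, Σs = -72.
So MᵀM·[p, q, r]ᵀ = Mᵀs: [[963, 217, 51]; [217, 51, 13]; [51, 13, 5]]·[p, q, r]ᵀ = [-1298, -296, -72]ᵀ.
Solving the 3×3 system (Gaussian elimination) gives p = -639/616, q = -761/616, r = -17/28.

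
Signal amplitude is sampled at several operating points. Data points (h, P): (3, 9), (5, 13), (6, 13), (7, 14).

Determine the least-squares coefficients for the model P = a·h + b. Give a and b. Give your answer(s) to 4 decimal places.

a = 1.2286, b = 5.8000

The normal system XᵀX·[a, b]ᵀ = XᵀP is [[119, 21]; [21, 4]]·[a, b]ᵀ = [268, 49]ᵀ.
Eliminating b: 4·(row 1) − 21·(row 2) gives 35·a = 4·268 − 21·49 = 43, so a = 43/35.
Then b = (49 − 21·(43/35))/4 = 29/5.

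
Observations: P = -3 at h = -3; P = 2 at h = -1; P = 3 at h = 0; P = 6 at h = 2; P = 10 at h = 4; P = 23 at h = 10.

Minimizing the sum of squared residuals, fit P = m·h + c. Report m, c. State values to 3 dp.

Setting ∂/∂m … = 0 gives: 130·m + 12·c = 289;  12·m + 6·c = 41.
Eliminating c: 6·(row 1) − 12·(row 2) gives 636·m = 6·289 − 12·41 = 1242, so m = 207/106.
Then c = (41 − 12·(207/106))/6 = 931/318.

m = 1.953, c = 2.928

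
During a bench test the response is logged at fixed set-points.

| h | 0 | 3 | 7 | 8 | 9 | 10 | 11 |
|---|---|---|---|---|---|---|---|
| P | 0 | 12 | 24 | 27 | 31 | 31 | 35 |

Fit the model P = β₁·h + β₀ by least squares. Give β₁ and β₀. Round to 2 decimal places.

Entries of XᵀX: Σh·h = 424, Σh = 48, Σ1 = 7.
Right-hand side: Σh·P = 1394, ΣP = 160.
So XᵀX·[β₁, β₀]ᵀ = XᵀP: [[424, 48]; [48, 7]]·[β₁, β₀]ᵀ = [1394, 160]ᵀ.
Δ = 424·7 − 48² = 664.
β₁ = (1394·7 − 48·160)/664 = 1039/332; β₀ = (424·160 − 48·1394)/664 = 116/83.

β₁ = 3.13, β₀ = 1.40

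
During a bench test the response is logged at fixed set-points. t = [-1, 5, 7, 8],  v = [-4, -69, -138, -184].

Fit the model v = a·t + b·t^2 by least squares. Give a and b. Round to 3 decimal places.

AᵀA·[a, b]ᵀ = Aᵀv reads: 139·a + 979·b = -2779;  979·a + 7123·b = -20267.
(Σt·t = 139, Σt·t^2 = 979, Σt^2·t^2 = 7123, Σt·v = -2779, Σt^2·v = -20267.)
Determinant 139·7123 − 979² = 31656.
a = ((-2779)·7123 − 979·(-20267))/31656 = 5822/3957; b = (139·(-20267) − 979·(-2779))/31656 = -12059/3957.

a = 1.471, b = -3.048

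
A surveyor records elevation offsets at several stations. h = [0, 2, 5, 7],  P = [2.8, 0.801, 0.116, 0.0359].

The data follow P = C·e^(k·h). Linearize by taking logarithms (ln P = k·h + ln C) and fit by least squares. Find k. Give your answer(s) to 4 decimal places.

k = -0.6257

With ln Pᵢ as the transformed response and hᵢ as the regressor:
Sums: Σh = 14.0000, Σ(h)² = 78.0000, Σln P = -4.6735, Σh·ln P = -34.5037.
Normal system: [[78.0000, 14.0000]; [14.0000, 4]]·[k, ln C]ᵀ = [-34.5037, -4.6735]ᵀ.
Δ = 78.0000·4 − (14.0000)² = 116.0000; k = (-34.5037·4 − 14.0000·-4.6735)/116.0000 = -0.62575, ln C = (78.0000·-4.6735 − 14.0000·-34.5037)/116.0000 = 1.02175.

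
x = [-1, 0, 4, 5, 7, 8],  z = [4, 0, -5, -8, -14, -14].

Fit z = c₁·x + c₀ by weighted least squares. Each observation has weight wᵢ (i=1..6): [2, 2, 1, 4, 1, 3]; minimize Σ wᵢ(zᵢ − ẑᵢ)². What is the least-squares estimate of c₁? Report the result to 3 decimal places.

The normal system MᵀWM·[c₁, c₀]ᵀ = MᵀWz is [[359, 53]; [53, 13]]·[c₁, c₀]ᵀ = [-622, -85]ᵀ.
det = 359·13 − 53² = 1858.
c₁ = ((-622)·13 − 53·(-85))/1858 = -3581/1858; c₀ = (359·(-85) − 53·(-622))/1858 = 2451/1858.

c₁ = -1.927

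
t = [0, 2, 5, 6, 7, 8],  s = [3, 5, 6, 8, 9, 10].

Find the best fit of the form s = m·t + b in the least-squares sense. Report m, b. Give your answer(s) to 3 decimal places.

Sums needed: Σt·t = 178, Σt = 28, Σ1 = 6.
For Mᵀs: Σt·s = 231, Σs = 41.
Normal equations: [[178, 28]; [28, 6]]·[m, b]ᵀ = [231, 41]ᵀ.
Determinant 178·6 − 28² = 284.
m = (231·6 − 28·41)/284 = 119/142; b = (178·41 − 28·231)/284 = 415/142.

m = 0.838, b = 2.923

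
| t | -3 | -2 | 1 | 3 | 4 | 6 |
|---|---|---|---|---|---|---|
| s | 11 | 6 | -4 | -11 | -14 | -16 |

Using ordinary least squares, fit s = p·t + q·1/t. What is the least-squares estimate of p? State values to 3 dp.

p = -2.988

Sums needed: Σt·t = 75, Σt·1/t = 6, Σ1/t·1/t = 25/16.
And Σt·s = -234, Σ1/t·s = -41/2.
Determinant 75·(25/16) − 6² = 1299/16.
p = ((-234)·(25/16) − 6·(-41/2))/(1299/16) = -1294/433; q = (75·(-41/2) − 6·(-234))/(1299/16) = -712/433.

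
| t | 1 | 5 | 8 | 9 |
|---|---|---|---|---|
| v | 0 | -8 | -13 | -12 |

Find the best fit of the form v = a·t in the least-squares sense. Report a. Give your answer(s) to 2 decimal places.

a = -1.47

AᵀA·[a]ᵀ = Aᵀv reads: 171·a = -252.
Hence a = -252 / 171 ≈ -1.47368.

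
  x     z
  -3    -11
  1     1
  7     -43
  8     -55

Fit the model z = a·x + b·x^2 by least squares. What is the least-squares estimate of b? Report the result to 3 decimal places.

Normal-equation sums: Σx·x = 123, Σx·x^2 = 829, Σx^2·x^2 = 6579.
Moment sums: Σx·z = -707, Σx^2·z = -5725.
AᵀA·[a, b]ᵀ = Aᵀz becomes [[123, 829]; [829, 6579]]·[a, b]ᵀ = [-707, -5725]ᵀ.
Δ = 123·6579 − 829² = 121976.
a = ((-707)·6579 − 829·(-5725))/121976 = 11834/15247; b = (123·(-5725) − 829·(-707))/121976 = -14759/15247.

b = -0.968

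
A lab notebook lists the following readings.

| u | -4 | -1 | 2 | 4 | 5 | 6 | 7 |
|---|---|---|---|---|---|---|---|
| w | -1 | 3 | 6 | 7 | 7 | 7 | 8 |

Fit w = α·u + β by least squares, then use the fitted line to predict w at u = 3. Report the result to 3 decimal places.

ŵ = 5.506

The normal equations are: 147·α + 19·β = 174;  19·α + 7·β = 37.
(Σu·u = 147, Σu = 19, Σ1 = 7, Σu·w = 174, Σw = 37.)
Determinant 147·7 − 19² = 668.
α = (174·7 − 19·37)/668 = 515/668; β = (147·37 − 19·174)/668 = 2133/668.
At u = 3: ŵ = (515/668)·(3) + (2133/668)·(1) = 1839/334.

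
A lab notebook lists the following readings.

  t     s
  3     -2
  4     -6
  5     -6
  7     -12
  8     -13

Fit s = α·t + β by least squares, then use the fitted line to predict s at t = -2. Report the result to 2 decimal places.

ŝ = 8.29

The normal system MᵀM·[α, β]ᵀ = Mᵀs is [[163, 27]; [27, 5]]·[α, β]ᵀ = [-248, -39]ᵀ.
det = 163·5 − 27² = 86.
α = ((-248)·5 − 27·(-39))/86 = -187/86; β = (163·(-39) − 27·(-248))/86 = 339/86.
At t = -2: ŝ = (-187/86)·(-2) + (339/86)·(1) = 713/86.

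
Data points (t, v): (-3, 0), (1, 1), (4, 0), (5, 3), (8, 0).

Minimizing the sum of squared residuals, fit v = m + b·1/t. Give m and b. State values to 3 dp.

Compute the Gram sums: Σ1 = 5, Σ1/t = 149/120, Σ1/t·1/t = 17701/14400.
For Xᵀv: Σv = 4, Σ1/t·v = 8/5.
XᵀX·[m, b]ᵀ = Xᵀv becomes [[5, 149/120]; [149/120, 17701/14400]]·[m, b]ᵀ = [4, 8/5]ᵀ.
Determinant 5·(17701/14400) − (149/120)² = 1036/225.
m = (4·(17701/14400) − (149/120)·(8/5))/(1036/225) = 1507/2368; b = (5·(8/5) − (149/120)·4)/(1036/225) = 195/296.

m = 0.636, b = 0.659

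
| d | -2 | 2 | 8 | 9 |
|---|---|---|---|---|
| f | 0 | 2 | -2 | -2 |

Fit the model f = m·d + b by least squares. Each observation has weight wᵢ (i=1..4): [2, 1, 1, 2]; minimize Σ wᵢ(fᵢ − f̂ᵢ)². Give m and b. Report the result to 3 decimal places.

m = -0.225, b = 0.235

Setting ∂/∂m … = 0 gives: 238·m + 24·b = -48;  24·m + 6·b = -4.
(Σwᵢ·d·d = 238, Σwᵢ·d = 24, Σwᵢ·1 = 6, Σwᵢ·d·f = -48, Σwᵢ·f = -4.)
det = 238·6 − 24² = 852.
m = ((-48)·6 − 24·(-4))/852 = -16/71; b = (238·(-4) − 24·(-48))/852 = 50/213.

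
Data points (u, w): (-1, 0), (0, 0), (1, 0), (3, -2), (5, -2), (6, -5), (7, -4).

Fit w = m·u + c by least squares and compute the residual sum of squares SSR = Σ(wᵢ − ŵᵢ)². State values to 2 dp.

SSR = 3.74

From the data, Σu·u = 121, Σu = 21, Σ1 = 7.
Right-hand side: Σu·w = -74, Σw = -13.
MᵀM·[m, c]ᵀ = Mᵀw becomes [[121, 21]; [21, 7]]·[m, c]ᵀ = [-74, -13]ᵀ.
det = 121·7 − 21² = 406.
m = ((-74)·7 − 21·(-13))/406 = -35/58; c = (121·(-13) − 21·(-74))/406 = -19/406.
Residuals: -113/203, 19/406, 132/203, -1/7, 216/203, -541/406, 55/203; SSR = 1517/406.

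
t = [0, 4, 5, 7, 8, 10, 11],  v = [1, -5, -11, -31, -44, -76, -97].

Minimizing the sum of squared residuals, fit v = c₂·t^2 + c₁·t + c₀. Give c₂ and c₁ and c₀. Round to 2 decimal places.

XᵀX·[c₂, c₁, c₀]ᵀ = Xᵀv reads: 32019·c₂ + 3375·c₁ + 375·c₀ = -24027;  3375·c₂ + 375·c₁ + 45·c₀ = -2471;  375·c₂ + 45·c₁ + 7·c₀ = -263.
Row-reducing yields c₂ = -773/721, c₁ = 159956/54075, c₀ = 3056/3605.

c₂ = -1.07, c₁ = 2.96, c₀ = 0.85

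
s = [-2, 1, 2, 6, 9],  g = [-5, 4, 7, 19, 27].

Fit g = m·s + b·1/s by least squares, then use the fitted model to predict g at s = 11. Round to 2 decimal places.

ĝ = 33.38

With design matrix M, MᵀM = [[126, 5]; [5, 499/324]] and Mᵀg = [385, 97/6]ᵀ.
Eliminating b: (499/324)·(row 1) − 5·(row 2) gives (3043/18)·m = (499/324)·385 − 5·(97/6) = 165925/324, so m = 165925/54774.
Then b = ((97/6) − 5·(165925/54774))/(499/324) = 2016/3043.
At s = 11: ĝ = (165925/54774)·(11) + (2016/3043)·(1/11) = 20113213/602514.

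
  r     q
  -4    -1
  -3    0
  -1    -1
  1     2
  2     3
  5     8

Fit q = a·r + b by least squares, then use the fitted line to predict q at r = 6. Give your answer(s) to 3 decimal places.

q̂ = 7.512

Compute the Gram sums: Σr·r = 56, Σr = 0, Σ1 = 6.
Moment sums: Σr·q = 53, Σq = 11.
Normal equations: [[56, 0]; [0, 6]]·[a, b]ᵀ = [53, 11]ᵀ.
det = 56·6 − 0² = 336.
a = (53·6 − 0·11)/336 = 53/56; b = (56·11 − 0·53)/336 = 11/6.
At r = 6: q̂ = (53/56)·(6) + (11/6)·(1) = 631/84.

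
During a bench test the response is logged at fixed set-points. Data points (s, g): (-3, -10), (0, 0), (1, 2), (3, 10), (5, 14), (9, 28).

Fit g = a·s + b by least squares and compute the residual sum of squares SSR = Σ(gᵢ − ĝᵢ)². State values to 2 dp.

SSR = 3.32

From the data, Σs·s = 125, Σs = 15, Σ1 = 6.
For Aᵀg: Σs·g = 384, Σg = 44.
Normal equations: [[125, 15]; [15, 6]]·[a, b]ᵀ = [384, 44]ᵀ.
Determinant 125·6 − 15² = 525.
a = (384·6 − 15·44)/525 = 548/175; b = (125·44 − 15·384)/525 = -52/105.
Residuals: -58/525, 52/105, -334/525, 578/525, -122/105, 164/525; SSR = 1744/525.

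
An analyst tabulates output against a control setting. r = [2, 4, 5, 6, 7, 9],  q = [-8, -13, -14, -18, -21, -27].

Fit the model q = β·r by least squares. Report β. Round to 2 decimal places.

β = -3.01

Normal-equation sums: Σr·r = 211.
Right-hand side: Σr·q = -636.
Hence β = -636 / 211 ≈ -3.01422.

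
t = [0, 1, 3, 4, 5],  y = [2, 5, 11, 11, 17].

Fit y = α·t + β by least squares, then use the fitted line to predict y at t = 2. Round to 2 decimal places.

ŷ = 7.55

XᵀX·[α, β]ᵀ = Xᵀy reads: 51·α + 13·β = 167;  13·α + 5·β = 46.
(Σt·t = 51, Σt = 13, Σ1 = 5, Σt·y = 167, Σy = 46.)
Δ = 51·5 − 13² = 86.
α = (167·5 − 13·46)/86 = 237/86; β = (51·46 − 13·167)/86 = 175/86.
At t = 2: ŷ = (237/86)·(2) + (175/86)·(1) = 649/86.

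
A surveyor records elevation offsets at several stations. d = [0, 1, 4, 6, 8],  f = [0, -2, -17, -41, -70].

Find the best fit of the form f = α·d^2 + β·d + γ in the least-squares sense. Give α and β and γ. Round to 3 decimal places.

α = -1.077, β = -0.153, γ = -0.223

The normal equations are: 5649·α + 793·β + 117·γ = -6230;  793·α + 117·β + 19·γ = -876;  117·α + 19·β + 5·γ = -130.
Inverting the 3×3 Gram matrix, [α, β, γ]ᵀ = [-12167/11299, -1724/11299, -2515/11299]ᵀ.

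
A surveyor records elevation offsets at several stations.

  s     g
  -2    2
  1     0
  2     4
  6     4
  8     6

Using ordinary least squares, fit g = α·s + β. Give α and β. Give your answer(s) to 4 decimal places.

α = 0.4375, β = 1.8875

Setting ∂/∂α … = 0 gives: 109·α + 15·β = 76;  15·α + 5·β = 16.
Determinant 109·5 − 15² = 320.
α = (76·5 − 15·16)/320 = 7/16; β = (109·16 − 15·76)/320 = 151/80.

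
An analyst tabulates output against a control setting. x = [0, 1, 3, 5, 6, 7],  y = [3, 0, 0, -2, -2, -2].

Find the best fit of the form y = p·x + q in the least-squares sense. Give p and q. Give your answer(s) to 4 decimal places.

The normal equations are: 120·p + 22·q = -36;  22·p + 6·q = -3.
Eliminating q: 6·(row 1) − 22·(row 2) gives 236·p = 6·(-36) − 22·(-3) = -150, so p = -75/118.
Then q = ((-3) − 22·(-75/118))/6 = 108/59.

p = -0.6356, q = 1.8305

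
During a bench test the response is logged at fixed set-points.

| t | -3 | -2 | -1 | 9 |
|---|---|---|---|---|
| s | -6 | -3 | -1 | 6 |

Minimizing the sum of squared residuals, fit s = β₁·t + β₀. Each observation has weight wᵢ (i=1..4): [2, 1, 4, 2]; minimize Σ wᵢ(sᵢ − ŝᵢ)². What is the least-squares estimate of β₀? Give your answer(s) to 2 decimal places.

With design matrix A, AᵀWA = [[188, 6]; [6, 9]] and AᵀWs = [154, -7]ᵀ.
Δ = 188·9 − 6² = 1656.
β₁ = (154·9 − 6·(-7))/1656 = 119/138; β₀ = (188·(-7) − 6·154)/1656 = -280/207.

β₀ = -1.35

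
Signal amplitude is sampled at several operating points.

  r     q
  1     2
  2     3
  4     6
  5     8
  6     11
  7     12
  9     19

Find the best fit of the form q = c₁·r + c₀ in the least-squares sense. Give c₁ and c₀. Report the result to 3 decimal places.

Normal-equation sums: Σr·r = 212, Σr = 34, Σ1 = 7.
Right-hand side: Σr·q = 393, Σq = 61.
Normal equations: [[212, 34]; [34, 7]]·[c₁, c₀]ᵀ = [393, 61]ᵀ.
Determinant 212·7 − 34² = 328.
c₁ = (393·7 − 34·61)/328 = 677/328; c₀ = (212·61 − 34·393)/328 = -215/164.

c₁ = 2.064, c₀ = -1.311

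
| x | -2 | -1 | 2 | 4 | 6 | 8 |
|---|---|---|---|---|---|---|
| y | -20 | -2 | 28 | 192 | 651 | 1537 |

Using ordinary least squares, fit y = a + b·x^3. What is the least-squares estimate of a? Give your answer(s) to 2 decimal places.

a = 2.52

Normal-equation sums: Σ1 = 6, Σx^3 = 791, Σx^3·x^3 = 313025.
Right-hand side: Σy = 2386, Σx^3·y = 940234.
So AᵀA·[a, b]ᵀ = Aᵀy: [[6, 791]; [791, 313025]]·[a, b]ᵀ = [2386, 940234]ᵀ.
Δ = 6·313025 − 791² = 1252469.
a = (2386·313025 − 791·940234)/1252469 = 3152556/1252469; b = (6·940234 − 791·2386)/1252469 = 3754078/1252469.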